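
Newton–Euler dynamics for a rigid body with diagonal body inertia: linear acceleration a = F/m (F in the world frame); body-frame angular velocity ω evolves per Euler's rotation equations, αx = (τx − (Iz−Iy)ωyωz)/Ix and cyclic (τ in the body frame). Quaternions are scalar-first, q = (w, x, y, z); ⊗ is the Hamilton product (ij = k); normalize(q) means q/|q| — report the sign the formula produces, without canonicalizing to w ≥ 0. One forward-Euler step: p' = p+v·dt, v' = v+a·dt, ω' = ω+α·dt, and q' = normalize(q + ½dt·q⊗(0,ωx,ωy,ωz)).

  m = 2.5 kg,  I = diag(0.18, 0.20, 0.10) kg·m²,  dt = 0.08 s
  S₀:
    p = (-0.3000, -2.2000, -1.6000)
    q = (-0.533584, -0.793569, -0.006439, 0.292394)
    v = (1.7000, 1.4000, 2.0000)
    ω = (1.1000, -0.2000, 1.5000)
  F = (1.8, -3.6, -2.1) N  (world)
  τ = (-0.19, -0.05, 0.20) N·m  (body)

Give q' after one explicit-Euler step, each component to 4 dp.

q⊗(0,ω) = (0.4330471, -0.5381221, 1.6187037, -0.6345793)
q' = normalize(q + ½dt·q⊗(0,ω)) = (-0.5148, -0.8128, 0.0581, 0.2663)

q' = (-0.5148, -0.8128, 0.0581, 0.2663)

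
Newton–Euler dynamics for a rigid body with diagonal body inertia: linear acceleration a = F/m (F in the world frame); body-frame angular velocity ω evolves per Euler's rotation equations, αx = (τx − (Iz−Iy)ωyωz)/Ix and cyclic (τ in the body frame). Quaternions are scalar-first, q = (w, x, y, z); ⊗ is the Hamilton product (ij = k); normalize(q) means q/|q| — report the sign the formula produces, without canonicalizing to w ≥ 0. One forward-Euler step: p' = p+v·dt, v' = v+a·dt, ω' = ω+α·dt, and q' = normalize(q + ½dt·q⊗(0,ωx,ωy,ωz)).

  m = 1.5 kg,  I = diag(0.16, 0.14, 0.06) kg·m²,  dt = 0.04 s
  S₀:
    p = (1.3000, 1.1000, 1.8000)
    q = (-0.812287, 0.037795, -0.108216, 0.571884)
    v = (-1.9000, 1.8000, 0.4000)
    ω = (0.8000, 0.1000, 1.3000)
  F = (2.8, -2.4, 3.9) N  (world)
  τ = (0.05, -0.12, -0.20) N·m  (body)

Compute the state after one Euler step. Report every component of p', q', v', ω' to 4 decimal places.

p' = (1.2240, 1.1720, 1.8160)
q' = (-0.8272, 0.0208, -0.1016, 0.5523)
v' = (-1.8253, 1.7360, 0.5040)
ω' = (0.8151, 0.0360, 1.1677)

gyro term ω×Iω = (-0.0104, 0.1040, -0.0016)
(τ − ω×Iω)/I = (0.3775, -1.6000, -3.3067)
ω' = ω + α·dt = (0.8151, 0.0360, 1.1677)
2q̇ = q⊗(0,ω) = (-0.7628636, -0.8476988, 0.3271450, -0.9656208)
q + ½dt·q⊗(0,ω), renormalized = (-0.8272, 0.0208, -0.1016, 0.5523)
linear accel F/m = (1.8667, -1.6000, 2.6000)
p' = p + v·dt = (1.2240, 1.1720, 1.8160)
new velocity v' = (-1.8253, 1.7360, 0.5040)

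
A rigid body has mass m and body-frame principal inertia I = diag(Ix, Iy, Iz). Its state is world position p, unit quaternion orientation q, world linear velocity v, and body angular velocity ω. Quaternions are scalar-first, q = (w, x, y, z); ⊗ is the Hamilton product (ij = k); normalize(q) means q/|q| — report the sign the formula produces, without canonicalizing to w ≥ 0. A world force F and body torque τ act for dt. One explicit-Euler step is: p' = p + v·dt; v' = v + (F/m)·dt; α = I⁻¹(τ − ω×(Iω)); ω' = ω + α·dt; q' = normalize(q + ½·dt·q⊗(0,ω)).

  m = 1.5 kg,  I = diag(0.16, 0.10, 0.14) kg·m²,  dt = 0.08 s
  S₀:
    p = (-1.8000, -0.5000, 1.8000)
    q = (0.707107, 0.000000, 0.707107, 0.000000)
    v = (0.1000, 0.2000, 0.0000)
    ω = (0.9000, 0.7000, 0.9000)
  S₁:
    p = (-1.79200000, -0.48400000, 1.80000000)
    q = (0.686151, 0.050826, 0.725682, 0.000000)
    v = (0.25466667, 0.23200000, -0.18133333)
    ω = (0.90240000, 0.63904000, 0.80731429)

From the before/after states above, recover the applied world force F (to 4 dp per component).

Δv = v₁−v₀ = (0.15466667, 0.03200000, -0.18133333)
F = m·Δv/dt = (2.9000, 0.6000, -3.4000)

F = (2.9000, 0.6000, -3.4000)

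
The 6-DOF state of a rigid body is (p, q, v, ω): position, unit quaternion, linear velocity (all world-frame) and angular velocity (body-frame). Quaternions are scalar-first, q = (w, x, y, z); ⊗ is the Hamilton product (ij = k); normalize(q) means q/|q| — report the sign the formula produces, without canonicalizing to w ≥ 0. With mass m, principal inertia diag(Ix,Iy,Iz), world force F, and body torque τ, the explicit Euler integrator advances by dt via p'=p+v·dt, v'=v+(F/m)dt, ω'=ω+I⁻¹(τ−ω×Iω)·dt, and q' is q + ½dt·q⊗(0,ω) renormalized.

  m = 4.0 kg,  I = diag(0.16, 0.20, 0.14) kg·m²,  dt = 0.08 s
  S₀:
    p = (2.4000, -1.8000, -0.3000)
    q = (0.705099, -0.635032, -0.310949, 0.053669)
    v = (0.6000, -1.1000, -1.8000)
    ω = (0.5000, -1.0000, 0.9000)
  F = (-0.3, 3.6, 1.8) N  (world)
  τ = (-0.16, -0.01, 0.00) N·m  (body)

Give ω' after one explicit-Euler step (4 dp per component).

ω×(Iω) gyroscopic = (0.0540, 0.0090, -0.0200)
(τ − ω×Iω)/I = (-1.3375, -0.0950, 0.1429)
new body rate ω' = (0.3930, -1.0076, 0.9114)

ω' = (0.3930, -1.0076, 0.9114)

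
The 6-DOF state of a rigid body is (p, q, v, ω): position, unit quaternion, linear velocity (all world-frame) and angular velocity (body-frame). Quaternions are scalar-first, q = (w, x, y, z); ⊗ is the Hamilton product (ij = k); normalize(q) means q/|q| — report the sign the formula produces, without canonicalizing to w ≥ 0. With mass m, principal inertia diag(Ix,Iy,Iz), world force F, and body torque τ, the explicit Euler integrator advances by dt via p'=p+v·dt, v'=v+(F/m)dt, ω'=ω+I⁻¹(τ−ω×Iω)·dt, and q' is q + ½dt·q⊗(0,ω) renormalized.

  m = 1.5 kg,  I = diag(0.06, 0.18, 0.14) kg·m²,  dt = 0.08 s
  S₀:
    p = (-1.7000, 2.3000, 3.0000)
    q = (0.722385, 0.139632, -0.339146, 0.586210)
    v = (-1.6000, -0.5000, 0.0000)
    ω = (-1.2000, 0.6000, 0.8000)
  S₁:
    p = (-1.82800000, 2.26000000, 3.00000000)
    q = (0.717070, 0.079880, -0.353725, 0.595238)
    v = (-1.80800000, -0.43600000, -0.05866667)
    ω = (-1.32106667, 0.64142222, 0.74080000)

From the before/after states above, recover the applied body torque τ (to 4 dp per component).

Δω = ω₁−ω₀ = (-0.12106667, 0.04142222, -0.05920000)
τ = I·(Δω/dt) + ω₀×(Iω₀) = (-0.1100, 0.1700, -0.1900)

τ = (-0.1100, 0.1700, -0.1900)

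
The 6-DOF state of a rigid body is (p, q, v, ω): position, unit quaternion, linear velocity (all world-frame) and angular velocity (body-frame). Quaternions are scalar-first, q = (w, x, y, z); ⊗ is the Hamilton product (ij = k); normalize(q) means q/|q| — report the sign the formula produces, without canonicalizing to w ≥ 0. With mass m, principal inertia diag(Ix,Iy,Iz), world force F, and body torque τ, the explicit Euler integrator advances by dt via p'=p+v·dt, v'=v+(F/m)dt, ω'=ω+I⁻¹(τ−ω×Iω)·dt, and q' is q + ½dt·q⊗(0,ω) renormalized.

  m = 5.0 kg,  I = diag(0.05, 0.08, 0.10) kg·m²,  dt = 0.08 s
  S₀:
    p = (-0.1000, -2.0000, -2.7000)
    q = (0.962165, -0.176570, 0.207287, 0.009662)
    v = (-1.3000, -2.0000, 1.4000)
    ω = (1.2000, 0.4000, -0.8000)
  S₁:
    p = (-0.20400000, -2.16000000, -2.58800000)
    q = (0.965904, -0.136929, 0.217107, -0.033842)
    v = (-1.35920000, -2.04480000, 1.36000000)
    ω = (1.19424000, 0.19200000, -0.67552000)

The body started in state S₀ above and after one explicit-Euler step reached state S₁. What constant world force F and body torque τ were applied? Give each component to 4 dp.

v₁ − v₀ = (-0.05920000, -0.04480000, -0.04000000)
m·(v₁−v₀)/dt = (-3.7000, -2.8000, -2.5000)
rate change Δω = (-0.00576000, -0.20800000, 0.12448000)
precession coupling = (-0.0064, 0.0480, 0.0144)
I·α + gyro = (-0.0100, -0.1600, 0.1700)

F = (-3.7000, -2.8000, -2.5000)
τ = (-0.0100, -0.1600, 0.1700)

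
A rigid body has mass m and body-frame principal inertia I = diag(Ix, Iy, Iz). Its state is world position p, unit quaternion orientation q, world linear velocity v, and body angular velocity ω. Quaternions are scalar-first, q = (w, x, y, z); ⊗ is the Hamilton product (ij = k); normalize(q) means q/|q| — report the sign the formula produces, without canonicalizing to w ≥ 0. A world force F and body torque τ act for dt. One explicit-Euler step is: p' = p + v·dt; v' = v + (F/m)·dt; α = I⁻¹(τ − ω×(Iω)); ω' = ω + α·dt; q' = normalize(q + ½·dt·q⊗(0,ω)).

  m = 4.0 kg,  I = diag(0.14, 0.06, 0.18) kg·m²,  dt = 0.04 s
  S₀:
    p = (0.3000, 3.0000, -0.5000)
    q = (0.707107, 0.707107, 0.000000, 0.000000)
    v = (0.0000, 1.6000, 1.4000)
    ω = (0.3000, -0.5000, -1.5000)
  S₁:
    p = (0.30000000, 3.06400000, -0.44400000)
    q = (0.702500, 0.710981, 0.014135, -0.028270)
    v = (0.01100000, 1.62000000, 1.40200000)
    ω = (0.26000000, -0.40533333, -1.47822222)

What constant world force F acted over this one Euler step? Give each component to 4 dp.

Δv = v₁−v₀ = (0.01100000, 0.02000000, 0.00200000)
F = m·Δv/dt = (1.1000, 2.0000, 0.2000)

F = (1.1000, 2.0000, 0.2000)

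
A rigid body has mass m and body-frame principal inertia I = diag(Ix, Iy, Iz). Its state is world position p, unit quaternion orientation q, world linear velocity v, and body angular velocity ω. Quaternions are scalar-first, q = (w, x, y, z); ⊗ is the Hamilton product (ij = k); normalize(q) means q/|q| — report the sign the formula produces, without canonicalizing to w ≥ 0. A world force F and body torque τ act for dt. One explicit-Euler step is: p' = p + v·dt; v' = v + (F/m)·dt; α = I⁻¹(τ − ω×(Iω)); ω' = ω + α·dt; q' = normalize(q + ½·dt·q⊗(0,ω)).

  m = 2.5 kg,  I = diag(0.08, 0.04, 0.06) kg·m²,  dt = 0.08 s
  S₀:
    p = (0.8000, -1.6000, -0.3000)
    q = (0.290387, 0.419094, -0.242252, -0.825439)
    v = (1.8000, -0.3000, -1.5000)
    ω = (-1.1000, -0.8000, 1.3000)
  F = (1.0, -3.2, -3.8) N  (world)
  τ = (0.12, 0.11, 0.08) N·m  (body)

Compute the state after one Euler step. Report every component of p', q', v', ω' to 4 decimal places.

p' = (0.9440, -1.6240, -0.4200)
q' = (0.3430, 0.3663, -0.2363, -0.8321)
v' = (1.8320, -0.4024, -1.6216)
ω' = (-0.9592, -0.5228, 1.4536)

α = I⁻¹(τ − ω×Iω) = (1.7600, 3.4650, 1.9200)
new body rate ω' = (-0.9592, -0.5228, 1.4536)
q⊗(0,ω) = (1.3402725, -1.2947045, 0.1308511, -0.2242493)
updated quaternion q' = (0.3430, 0.3663, -0.2363, -0.8321)
a = (0.4000, -1.2800, -1.5200)
p + v·dt = (0.9440, -1.6240, -0.4200)
v' = v + a·dt = (1.8320, -0.4024, -1.6216)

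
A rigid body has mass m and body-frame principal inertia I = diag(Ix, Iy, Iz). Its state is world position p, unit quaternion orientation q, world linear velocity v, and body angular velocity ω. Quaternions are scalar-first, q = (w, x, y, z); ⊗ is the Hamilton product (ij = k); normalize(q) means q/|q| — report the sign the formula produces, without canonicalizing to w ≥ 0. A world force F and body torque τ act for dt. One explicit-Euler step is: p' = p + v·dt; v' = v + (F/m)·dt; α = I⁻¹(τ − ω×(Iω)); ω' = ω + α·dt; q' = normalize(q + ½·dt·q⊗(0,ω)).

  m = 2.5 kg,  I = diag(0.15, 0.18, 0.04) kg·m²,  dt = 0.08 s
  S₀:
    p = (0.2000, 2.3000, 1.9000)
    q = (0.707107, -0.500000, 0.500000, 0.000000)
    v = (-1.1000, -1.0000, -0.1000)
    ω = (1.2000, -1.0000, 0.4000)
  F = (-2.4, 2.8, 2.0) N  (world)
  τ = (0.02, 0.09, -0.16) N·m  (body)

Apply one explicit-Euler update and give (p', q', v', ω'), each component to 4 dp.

p' = (0.1120, 2.2200, 1.8920)
q' = (0.7495, -0.4571, 0.4787, 0.0073)
v' = (-1.1768, -0.9104, -0.0360)
ω' = (1.1808, -0.9835, 0.1520)

gyro term ω×Iω = (0.0560, 0.0528, -0.0360)
α = I⁻¹(τ − ω×Iω) = (-0.2400, 0.2067, -3.1000)
ω' = ω + α·dt = (1.1808, -0.9835, 0.1520)
Hamilton product q⊗(0,ω) = (1.1000000, 1.0485284, -0.5071070, 0.1828428)
q' = normalize(q + ½dt·q⊗(0,ω)) = (0.7495, -0.4571, 0.4787, 0.0073)
a = F/m = (-0.9600, 1.1200, 0.8000)
new position p' = (0.1120, 2.2200, 1.8920)
v' = v + a·dt = (-1.1768, -0.9104, -0.0360)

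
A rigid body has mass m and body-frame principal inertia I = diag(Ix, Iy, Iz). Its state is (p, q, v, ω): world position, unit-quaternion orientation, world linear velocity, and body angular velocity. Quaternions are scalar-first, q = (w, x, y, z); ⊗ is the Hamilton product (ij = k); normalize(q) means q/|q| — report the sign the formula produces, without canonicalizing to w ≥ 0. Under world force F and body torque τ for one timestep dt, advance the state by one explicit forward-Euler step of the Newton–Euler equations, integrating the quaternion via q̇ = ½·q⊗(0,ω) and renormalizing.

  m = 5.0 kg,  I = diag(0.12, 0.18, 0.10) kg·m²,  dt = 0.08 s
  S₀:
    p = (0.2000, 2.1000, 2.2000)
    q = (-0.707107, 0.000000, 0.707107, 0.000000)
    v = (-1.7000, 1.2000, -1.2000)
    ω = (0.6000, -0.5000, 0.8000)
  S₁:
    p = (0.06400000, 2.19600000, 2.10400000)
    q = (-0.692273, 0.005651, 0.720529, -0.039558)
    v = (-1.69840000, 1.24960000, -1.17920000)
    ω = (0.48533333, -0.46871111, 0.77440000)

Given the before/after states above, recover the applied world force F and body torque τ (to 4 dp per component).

Δω = ω₁−ω₀ = (-0.11466667, 0.03128889, -0.02560000)
applied torque τ = (-0.1400, 0.0800, -0.0500)
velocity change Δv = (0.00160000, 0.04960000, 0.02080000)
F = m·Δv/dt = (0.1000, 3.1000, 1.3000)

F = (0.1000, 3.1000, 1.3000)
τ = (-0.1400, 0.0800, -0.0500)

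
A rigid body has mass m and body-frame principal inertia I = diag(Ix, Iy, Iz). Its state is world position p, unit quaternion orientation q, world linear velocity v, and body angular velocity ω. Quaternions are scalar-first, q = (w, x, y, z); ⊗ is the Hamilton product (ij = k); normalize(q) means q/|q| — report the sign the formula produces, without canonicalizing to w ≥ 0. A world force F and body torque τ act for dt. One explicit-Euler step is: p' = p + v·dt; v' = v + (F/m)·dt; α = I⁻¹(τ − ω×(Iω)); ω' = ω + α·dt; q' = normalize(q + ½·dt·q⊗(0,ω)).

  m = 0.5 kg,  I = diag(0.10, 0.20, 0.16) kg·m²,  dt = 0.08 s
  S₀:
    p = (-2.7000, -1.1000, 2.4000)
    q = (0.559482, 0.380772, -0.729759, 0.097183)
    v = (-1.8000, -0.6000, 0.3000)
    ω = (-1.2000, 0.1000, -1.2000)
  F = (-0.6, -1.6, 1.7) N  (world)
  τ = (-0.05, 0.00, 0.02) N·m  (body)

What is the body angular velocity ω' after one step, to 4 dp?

ω' = (-1.2438, 0.1346, -1.1840)

(τ − ω×Iω)/I = (-0.5480, 0.4320, 0.2000)
ω + α·dt = (-1.2438, 0.1346, -1.1840)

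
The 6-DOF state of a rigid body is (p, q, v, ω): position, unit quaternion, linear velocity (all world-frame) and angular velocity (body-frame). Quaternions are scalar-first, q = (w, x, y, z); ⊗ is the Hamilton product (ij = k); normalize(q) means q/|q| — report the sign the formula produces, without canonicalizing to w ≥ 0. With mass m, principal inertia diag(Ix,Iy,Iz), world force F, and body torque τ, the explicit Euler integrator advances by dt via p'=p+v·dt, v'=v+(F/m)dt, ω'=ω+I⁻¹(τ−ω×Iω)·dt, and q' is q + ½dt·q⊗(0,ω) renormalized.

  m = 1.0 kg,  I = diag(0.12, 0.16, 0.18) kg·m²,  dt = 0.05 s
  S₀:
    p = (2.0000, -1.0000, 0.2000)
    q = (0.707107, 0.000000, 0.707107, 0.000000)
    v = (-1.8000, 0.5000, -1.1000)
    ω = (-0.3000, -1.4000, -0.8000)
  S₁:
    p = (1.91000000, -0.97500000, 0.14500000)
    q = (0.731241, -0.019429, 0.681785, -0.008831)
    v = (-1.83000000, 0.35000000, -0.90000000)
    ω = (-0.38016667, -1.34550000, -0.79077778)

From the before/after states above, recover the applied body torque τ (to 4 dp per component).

τ = (-0.1700, 0.1600, 0.0500)

Δω = ω₁−ω₀ = (-0.08016667, 0.05450000, 0.00922222)
I·α + gyro = (-0.1700, 0.1600, 0.0500)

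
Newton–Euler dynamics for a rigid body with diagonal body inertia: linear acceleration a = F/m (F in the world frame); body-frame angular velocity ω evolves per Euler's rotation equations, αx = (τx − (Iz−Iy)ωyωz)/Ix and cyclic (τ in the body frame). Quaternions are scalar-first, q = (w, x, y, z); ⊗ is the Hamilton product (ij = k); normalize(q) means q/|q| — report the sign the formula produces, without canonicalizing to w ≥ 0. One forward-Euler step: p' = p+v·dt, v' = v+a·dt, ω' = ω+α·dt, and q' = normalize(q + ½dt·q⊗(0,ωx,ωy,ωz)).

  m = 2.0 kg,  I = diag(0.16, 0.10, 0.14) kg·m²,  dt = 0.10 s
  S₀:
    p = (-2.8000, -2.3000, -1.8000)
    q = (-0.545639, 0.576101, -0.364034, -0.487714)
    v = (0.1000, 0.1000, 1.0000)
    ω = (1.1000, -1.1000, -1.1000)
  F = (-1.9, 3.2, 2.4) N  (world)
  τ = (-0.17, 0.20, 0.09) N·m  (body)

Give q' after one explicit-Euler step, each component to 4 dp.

Hamilton product q⊗(0,ω) = (-1.5706339, -0.7362509, 0.6974286, 0.3669292)
q + ½dt·q⊗(0,ω), renormalized = (-0.6214, 0.5369, -0.3277, -0.4673)

q' = (-0.6214, 0.5369, -0.3277, -0.4673)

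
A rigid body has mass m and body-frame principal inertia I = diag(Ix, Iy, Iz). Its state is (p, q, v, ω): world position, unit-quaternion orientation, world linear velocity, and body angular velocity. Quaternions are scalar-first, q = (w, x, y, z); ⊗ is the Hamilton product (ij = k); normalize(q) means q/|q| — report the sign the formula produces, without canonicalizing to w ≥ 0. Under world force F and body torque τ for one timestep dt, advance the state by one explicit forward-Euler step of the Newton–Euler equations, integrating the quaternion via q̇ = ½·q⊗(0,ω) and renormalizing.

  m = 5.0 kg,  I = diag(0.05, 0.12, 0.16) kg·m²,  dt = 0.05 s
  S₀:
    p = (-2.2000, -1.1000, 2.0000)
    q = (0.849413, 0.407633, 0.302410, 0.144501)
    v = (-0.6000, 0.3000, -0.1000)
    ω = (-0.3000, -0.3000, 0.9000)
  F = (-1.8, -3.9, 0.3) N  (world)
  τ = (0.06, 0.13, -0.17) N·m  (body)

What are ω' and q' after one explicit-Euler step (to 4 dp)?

ω' = (-0.2292, -0.2582, 0.8449)
q' = (0.8512, 0.4090, 0.2857, 0.1628)

angular accel α = (1.4160, 0.8358, -1.1019)
ω + α·dt = (-0.2292, -0.2582, 0.8449)
Hamilton product q⊗(0,ω) = (0.0829620, 0.0606954, -0.6650439, 0.7329048)
q' = normalize(q + ½dt·q⊗(0,ω)) = (0.8512, 0.4090, 0.2857, 0.1628)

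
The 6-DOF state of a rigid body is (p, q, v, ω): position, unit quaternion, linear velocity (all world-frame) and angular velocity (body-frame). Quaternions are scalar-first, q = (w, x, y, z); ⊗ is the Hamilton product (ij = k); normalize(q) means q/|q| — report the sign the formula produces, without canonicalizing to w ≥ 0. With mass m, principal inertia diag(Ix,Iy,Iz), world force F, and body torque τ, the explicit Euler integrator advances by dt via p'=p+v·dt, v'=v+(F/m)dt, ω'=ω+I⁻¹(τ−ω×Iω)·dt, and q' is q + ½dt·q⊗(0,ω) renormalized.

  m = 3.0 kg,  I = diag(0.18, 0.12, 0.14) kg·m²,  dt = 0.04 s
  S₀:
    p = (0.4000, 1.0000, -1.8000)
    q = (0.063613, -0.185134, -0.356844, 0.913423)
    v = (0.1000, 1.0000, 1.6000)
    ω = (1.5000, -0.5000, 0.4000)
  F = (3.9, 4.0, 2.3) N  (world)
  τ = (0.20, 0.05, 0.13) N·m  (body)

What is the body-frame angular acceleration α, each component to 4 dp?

ω×(Iω) gyroscopic = (-0.0040, 0.0240, 0.0450)
α = I⁻¹(τ − ω×Iω) = (1.1333, 0.2167, 0.6071)

α = (1.1333, 0.2167, 0.6071)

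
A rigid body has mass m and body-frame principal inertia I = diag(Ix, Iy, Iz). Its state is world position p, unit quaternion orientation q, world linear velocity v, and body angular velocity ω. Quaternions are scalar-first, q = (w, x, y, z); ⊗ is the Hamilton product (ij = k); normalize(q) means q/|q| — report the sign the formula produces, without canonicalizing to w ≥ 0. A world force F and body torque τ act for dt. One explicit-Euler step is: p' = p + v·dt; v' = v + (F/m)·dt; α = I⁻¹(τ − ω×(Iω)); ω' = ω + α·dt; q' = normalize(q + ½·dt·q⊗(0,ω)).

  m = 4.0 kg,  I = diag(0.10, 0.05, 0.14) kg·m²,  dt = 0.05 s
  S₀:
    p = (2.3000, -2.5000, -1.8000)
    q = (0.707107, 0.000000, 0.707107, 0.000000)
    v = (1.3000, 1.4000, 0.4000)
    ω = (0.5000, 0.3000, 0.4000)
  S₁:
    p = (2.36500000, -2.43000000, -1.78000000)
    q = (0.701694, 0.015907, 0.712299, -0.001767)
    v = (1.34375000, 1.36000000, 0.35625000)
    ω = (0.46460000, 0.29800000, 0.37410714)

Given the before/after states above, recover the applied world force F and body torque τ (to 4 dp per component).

F = (3.5000, -3.2000, -3.5000)
τ = (-0.0600, -0.0100, -0.0800)

Δω = ω₁−ω₀ = (-0.03540000, -0.00200000, -0.02589286)
ω₀×(Iω₀) = (0.0108, -0.0080, -0.0075)
applied torque τ = (-0.0600, -0.0100, -0.0800)
v₁ − v₀ = (0.04375000, -0.04000000, -0.04375000)
applied force F = (3.5000, -3.2000, -3.5000)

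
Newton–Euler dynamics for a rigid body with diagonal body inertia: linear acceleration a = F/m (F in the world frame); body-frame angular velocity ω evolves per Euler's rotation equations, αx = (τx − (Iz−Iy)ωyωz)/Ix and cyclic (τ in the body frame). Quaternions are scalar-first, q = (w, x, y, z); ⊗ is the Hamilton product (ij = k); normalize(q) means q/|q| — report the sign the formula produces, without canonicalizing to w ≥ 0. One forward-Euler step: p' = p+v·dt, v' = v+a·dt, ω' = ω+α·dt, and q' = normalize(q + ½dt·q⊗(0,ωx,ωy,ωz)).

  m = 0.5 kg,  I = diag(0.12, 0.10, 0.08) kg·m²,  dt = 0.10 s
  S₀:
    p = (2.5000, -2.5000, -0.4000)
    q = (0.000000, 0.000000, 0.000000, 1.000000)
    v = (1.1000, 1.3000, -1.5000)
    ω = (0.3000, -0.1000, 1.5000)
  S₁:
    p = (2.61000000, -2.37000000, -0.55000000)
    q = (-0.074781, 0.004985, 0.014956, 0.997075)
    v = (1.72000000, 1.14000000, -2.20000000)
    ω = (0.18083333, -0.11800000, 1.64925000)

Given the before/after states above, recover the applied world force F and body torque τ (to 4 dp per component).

velocity change Δv = (0.62000000, -0.16000000, -0.70000000)
m·(v₁−v₀)/dt = (3.1000, -0.8000, -3.5000)
Δω = ω₁−ω₀ = (-0.11916667, -0.01800000, 0.14925000)
applied torque τ = (-0.1400, 0.0000, 0.1200)

F = (3.1000, -0.8000, -3.5000)
τ = (-0.1400, 0.0000, 0.1200)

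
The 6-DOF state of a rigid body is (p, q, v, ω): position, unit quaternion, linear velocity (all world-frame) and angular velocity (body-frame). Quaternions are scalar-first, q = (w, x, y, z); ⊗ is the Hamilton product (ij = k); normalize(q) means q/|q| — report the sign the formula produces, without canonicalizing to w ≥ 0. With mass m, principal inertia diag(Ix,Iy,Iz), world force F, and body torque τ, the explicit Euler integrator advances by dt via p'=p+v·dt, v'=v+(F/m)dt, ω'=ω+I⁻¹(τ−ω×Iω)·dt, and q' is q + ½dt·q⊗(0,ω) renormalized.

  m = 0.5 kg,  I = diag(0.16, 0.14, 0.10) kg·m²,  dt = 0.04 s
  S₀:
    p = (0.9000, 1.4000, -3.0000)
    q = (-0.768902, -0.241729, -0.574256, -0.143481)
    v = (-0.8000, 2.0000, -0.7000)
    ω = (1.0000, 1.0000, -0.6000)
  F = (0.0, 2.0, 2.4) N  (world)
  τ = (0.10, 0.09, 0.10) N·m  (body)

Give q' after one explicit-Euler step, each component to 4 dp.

q' = (-0.7539, -0.2472, -0.5951, -0.1275)

Hamilton product q⊗(0,ω) = (0.7298964, -0.2808674, -1.0574204, 0.7938682)
q' = normalize(q + ½dt·q⊗(0,ω)) = (-0.7539, -0.2472, -0.5951, -0.1275)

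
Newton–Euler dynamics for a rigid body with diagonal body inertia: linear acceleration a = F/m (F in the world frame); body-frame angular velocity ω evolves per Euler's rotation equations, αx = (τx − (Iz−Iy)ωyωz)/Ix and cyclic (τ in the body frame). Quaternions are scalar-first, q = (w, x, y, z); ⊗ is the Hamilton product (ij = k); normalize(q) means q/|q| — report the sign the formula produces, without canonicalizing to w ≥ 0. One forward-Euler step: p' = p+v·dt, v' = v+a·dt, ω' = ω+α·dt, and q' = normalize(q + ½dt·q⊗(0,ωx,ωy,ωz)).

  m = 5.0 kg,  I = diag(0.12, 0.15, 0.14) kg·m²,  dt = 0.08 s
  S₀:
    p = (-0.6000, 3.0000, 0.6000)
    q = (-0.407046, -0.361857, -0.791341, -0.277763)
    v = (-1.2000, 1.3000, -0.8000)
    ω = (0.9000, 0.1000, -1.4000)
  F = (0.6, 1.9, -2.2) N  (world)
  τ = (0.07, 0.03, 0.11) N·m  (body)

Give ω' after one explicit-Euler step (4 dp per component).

angular accel α = (0.5717, 0.0320, 0.7664)
ω' = ω + α·dt = (0.9457, 0.1026, -1.3387)

ω' = (0.9457, 0.1026, -1.3387)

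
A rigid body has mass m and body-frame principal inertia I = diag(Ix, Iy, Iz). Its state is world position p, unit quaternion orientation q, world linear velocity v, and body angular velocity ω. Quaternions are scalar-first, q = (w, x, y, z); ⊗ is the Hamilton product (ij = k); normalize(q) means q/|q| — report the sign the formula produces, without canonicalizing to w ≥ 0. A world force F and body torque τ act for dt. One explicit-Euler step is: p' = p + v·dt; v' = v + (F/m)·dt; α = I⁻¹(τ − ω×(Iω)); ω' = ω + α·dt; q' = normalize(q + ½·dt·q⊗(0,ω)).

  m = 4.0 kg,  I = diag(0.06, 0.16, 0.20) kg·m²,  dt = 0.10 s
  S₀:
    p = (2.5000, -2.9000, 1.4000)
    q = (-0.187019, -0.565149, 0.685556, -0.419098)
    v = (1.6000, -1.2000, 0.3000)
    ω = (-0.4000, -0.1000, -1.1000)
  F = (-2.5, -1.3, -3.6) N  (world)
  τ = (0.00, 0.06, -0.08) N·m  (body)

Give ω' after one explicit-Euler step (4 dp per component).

precession coupling ω×(Iω) = (0.0044, -0.0616, 0.0040)
angular accel α = (-0.0733, 0.7600, -0.4200)
ω + α·dt = (-0.4073, -0.0240, -1.1420)

ω' = (-0.4073, -0.0240, -1.1420)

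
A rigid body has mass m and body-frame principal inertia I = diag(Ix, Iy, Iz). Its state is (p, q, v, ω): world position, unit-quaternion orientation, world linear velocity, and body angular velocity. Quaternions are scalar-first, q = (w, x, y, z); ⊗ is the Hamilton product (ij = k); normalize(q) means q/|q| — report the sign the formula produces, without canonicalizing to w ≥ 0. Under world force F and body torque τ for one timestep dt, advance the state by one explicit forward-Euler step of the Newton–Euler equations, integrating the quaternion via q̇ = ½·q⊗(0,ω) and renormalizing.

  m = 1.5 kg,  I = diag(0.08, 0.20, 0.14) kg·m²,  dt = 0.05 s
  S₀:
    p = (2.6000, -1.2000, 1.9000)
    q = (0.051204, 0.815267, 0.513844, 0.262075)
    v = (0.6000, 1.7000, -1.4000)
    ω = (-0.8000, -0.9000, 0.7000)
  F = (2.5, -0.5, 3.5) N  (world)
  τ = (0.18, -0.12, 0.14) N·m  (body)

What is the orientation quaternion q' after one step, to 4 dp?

q' = (0.0744, 0.8286, 0.4929, 0.2547)

q⊗(0,ω) = (0.9312207, 0.5545951, -0.8264305, -0.2868223)
q' = normalize(q + ½dt·q⊗(0,ω)) = (0.0744, 0.8286, 0.4929, 0.2547)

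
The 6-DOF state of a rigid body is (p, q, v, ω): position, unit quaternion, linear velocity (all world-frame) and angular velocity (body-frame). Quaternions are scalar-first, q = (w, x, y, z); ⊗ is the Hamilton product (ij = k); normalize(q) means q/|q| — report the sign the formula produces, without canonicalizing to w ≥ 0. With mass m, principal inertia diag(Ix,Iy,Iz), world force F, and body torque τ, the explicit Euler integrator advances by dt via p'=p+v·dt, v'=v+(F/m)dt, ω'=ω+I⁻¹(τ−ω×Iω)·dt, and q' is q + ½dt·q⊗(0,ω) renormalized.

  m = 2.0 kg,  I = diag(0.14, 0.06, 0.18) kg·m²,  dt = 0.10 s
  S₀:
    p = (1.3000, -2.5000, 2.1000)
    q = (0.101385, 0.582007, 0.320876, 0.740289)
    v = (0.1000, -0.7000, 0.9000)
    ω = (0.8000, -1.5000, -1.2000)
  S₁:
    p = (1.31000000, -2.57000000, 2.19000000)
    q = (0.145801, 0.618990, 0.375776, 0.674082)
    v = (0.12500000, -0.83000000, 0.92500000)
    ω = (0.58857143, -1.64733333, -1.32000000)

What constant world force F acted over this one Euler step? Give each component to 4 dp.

F = (0.5000, -2.6000, 0.5000)

v₁ − v₀ = (0.02500000, -0.13000000, 0.02500000)
applied force F = (0.5000, -2.6000, 0.5000)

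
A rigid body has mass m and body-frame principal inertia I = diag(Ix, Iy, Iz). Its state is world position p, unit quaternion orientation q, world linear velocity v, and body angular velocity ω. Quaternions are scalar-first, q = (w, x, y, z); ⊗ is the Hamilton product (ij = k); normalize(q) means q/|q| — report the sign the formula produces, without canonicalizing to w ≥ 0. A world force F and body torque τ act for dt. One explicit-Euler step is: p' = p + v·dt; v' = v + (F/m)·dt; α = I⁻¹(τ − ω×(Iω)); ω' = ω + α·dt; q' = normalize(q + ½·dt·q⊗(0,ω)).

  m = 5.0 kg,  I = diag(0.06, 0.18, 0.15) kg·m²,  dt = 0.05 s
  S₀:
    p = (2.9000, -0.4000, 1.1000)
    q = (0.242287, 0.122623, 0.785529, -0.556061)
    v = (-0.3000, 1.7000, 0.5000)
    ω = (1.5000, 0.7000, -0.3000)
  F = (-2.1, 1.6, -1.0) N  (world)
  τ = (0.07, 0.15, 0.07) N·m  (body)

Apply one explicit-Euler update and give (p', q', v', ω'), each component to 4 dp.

p' = (2.8850, -0.3150, 1.1250)
q' = (0.2196, 0.1354, 0.7692, -0.5847)
v' = (-0.3210, 1.7160, 0.4900)
ω' = (1.5531, 0.7304, -0.3187)

gyro term ω×Iω = (0.0063, 0.0405, 0.1260)
α = I⁻¹(τ − ω×Iω) = (1.0617, 0.6083, -0.3733)
ω + α·dt = (1.5531, 0.7304, -0.3187)
Hamilton product q⊗(0,ω) = (-0.9006231, 0.5170145, -0.6277037, -1.1651435)
updated quaternion q' = (0.2196, 0.1354, 0.7692, -0.5847)
a = F/m = (-0.4200, 0.3200, -0.2000)
new position p' = (2.8850, -0.3150, 1.1250)
v' = v + a·dt = (-0.3210, 1.7160, 0.4900)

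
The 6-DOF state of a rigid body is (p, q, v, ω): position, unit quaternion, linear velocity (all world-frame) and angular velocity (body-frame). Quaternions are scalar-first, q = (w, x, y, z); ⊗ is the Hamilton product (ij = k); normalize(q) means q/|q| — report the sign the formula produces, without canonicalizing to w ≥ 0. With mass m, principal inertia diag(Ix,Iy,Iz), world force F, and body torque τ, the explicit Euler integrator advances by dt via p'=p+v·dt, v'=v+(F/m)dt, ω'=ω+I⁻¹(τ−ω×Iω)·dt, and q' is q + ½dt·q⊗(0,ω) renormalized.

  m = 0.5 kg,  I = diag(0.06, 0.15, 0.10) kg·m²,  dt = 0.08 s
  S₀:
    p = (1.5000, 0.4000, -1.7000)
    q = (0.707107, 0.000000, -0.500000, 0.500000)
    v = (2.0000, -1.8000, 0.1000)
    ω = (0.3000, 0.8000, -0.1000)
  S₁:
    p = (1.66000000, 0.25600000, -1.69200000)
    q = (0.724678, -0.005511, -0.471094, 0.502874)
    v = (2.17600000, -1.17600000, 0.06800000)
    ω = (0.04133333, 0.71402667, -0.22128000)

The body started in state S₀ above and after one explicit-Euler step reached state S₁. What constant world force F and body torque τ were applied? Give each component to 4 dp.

F = (1.1000, 3.9000, -0.2000)
τ = (-0.1900, -0.1600, -0.1300)

ω₁ − ω₀ = (-0.25866667, -0.08597333, -0.12128000)
precession coupling = (0.0040, 0.0012, 0.0216)
I·α + gyro = (-0.1900, -0.1600, -0.1300)
v₁ − v₀ = (0.17600000, 0.62400000, -0.03200000)
applied force F = (1.1000, 3.9000, -0.2000)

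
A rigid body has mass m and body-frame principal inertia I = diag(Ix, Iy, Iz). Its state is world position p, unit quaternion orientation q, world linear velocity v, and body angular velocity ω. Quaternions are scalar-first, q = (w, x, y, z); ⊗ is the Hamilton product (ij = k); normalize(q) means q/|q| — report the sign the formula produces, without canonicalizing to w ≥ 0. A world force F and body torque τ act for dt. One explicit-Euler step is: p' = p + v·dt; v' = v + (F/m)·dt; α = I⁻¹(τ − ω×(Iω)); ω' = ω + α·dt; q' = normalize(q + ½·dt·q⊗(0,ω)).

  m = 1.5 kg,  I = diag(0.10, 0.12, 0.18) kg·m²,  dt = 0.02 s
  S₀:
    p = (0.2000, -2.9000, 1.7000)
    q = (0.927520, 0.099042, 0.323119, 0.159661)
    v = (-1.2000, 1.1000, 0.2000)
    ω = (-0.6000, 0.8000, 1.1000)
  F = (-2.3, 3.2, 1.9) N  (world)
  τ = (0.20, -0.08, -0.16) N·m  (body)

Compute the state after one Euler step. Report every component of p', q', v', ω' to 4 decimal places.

p' = (0.1760, -2.8780, 1.7040)
q' = (0.9237, 0.0957, 0.3285, 0.1726)
v' = (-1.2307, 1.1427, 0.2253)
ω' = (-0.5706, 0.7779, 1.0833)

a = (-1.5333, 2.1333, 1.2667)
p' = p + v·dt = (0.1760, -2.8780, 1.7040)
v' = v + a·dt = (-1.2307, 1.1427, 0.2253)
precession coupling ω×(Iω) = (0.0528, 0.0528, -0.0096)
α = I⁻¹(τ − ω×Iω) = (1.4720, -1.1067, -0.8356)
ω + α·dt = (-0.5706, 0.7779, 1.0833)
q⊗(0,ω) = (-0.3746971, -0.3288099, 0.5372732, 1.2933770)
q + ½dt·q⊗(0,ω), renormalized = (0.9237, 0.0957, 0.3285, 0.1726)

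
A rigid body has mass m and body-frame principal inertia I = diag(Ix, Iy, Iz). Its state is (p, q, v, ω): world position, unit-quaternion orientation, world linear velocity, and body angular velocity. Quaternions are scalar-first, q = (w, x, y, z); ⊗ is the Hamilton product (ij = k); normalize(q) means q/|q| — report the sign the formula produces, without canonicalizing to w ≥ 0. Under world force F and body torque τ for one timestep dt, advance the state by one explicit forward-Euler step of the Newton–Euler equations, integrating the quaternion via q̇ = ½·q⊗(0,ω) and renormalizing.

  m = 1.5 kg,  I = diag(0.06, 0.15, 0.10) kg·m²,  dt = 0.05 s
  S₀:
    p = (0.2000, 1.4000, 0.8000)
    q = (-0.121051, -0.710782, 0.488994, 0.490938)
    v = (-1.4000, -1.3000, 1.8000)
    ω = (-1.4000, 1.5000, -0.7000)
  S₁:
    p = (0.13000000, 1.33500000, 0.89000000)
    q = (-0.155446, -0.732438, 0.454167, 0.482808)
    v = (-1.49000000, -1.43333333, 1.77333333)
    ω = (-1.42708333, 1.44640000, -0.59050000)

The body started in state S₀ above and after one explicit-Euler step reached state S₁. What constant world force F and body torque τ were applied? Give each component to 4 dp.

velocity change Δv = (-0.09000000, -0.13333333, -0.02666667)
m·(v₁−v₀)/dt = (-2.7000, -4.0000, -0.8000)
rate change Δω = (-0.02708333, -0.05360000, 0.10950000)
ω₀×(Iω₀) = (0.0525, -0.0392, -0.1890)
applied torque τ = (0.0200, -0.2000, 0.0300)

F = (-2.7000, -4.0000, -0.8000)
τ = (0.0200, -0.2000, 0.0300)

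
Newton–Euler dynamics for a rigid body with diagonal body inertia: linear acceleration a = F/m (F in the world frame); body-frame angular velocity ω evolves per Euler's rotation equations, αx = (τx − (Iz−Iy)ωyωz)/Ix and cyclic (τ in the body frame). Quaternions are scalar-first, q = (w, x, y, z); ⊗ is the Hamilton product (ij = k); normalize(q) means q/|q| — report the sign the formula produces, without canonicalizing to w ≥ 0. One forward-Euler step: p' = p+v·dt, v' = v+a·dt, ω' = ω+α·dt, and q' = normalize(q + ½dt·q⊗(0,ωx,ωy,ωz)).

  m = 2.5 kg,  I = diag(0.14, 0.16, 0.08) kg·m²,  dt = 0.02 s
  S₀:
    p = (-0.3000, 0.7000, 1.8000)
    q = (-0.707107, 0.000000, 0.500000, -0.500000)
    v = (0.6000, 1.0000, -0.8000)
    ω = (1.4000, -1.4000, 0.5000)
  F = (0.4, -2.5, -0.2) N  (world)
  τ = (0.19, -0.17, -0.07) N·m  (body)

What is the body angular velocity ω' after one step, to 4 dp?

gyro term ω×Iω = (0.0560, 0.0420, -0.0392)
(τ − ω×Iω)/I = (0.9571, -1.3250, -0.3850)
ω + α·dt = (1.4191, -1.4265, 0.4923)

ω' = (1.4191, -1.4265, 0.4923)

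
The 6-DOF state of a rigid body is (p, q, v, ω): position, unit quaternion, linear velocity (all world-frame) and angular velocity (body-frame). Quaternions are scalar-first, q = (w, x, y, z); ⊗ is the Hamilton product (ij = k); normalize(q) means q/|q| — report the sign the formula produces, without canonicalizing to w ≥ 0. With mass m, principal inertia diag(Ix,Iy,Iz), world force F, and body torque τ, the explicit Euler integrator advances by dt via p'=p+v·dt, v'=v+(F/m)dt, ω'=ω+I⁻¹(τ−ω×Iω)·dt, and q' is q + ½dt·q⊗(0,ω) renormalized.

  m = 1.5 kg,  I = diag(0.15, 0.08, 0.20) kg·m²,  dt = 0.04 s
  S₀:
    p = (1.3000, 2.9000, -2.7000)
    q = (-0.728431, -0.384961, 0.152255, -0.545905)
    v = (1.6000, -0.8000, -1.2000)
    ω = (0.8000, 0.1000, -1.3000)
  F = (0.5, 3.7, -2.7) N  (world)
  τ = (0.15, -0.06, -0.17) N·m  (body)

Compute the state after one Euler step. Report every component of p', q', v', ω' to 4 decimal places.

p' = (1.3640, 2.8680, -2.7480)
q' = (-0.7364, -0.3993, 0.1320, -0.5299)
v' = (1.6133, -0.7013, -1.2720)
ω' = (0.8442, 0.0440, -1.3329)

precession coupling ω×(Iω) = (-0.0156, 0.0520, -0.0056)
(τ − ω×Iω)/I = (1.1040, -1.4000, -0.8220)
ω' = ω + α·dt = (0.8442, 0.0440, -1.3329)
q⊗(0,ω) = (-0.4169332, -0.7260858, -1.0100164, 0.7866602)
updated quaternion q' = (-0.7364, -0.3993, 0.1320, -0.5299)
new position p' = (1.3640, 2.8680, -2.7480)
v + (F/m)dt = (1.6133, -0.7013, -1.2720)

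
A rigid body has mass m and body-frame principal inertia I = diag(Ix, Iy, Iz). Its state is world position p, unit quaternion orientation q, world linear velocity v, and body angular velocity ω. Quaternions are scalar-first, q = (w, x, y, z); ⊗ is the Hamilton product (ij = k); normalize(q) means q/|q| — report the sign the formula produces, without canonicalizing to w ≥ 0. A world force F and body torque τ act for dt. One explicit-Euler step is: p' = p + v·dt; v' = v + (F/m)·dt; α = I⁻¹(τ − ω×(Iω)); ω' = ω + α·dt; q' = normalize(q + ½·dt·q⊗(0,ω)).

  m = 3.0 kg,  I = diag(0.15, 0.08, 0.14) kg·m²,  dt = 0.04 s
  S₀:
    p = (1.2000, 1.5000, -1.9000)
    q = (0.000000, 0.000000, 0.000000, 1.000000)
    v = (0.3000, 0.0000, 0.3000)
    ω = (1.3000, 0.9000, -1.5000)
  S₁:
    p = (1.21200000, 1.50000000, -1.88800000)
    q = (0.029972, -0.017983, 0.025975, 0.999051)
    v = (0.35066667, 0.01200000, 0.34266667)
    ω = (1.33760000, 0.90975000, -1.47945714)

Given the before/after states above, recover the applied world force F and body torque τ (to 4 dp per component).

Δv = v₁−v₀ = (0.05066667, 0.01200000, 0.04266667)
F = m·Δv/dt = (3.8000, 0.9000, 3.2000)
ω₁ − ω₀ = (0.03760000, 0.00975000, 0.02054286)
ω₀×(Iω₀) = (-0.0810, -0.0195, -0.0819)
I·α + gyro = (0.0600, 0.0000, -0.0100)

F = (3.8000, 0.9000, 3.2000)
τ = (0.0600, 0.0000, -0.0100)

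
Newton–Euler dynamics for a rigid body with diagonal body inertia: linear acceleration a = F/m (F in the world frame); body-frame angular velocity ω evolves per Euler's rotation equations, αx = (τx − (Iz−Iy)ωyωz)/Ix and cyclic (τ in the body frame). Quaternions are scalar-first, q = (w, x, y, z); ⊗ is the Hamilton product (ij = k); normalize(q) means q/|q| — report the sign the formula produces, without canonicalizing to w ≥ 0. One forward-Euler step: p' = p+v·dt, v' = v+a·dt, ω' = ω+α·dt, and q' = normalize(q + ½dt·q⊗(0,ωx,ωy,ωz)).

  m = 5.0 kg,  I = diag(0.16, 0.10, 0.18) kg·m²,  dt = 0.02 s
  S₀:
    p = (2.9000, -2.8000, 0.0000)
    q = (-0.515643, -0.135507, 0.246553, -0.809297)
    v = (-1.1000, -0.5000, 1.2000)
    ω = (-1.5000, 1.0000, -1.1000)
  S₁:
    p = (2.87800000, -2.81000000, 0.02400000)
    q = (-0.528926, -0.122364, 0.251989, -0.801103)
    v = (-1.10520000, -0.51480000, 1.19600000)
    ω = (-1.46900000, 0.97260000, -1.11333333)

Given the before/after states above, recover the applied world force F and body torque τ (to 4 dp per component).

Δω = ω₁−ω₀ = (0.03100000, -0.02740000, -0.01333333)
τ = I·(Δω/dt) + ω₀×(Iω₀) = (0.1600, -0.1700, -0.0300)
v₁ − v₀ = (-0.00520000, -0.01480000, -0.00400000)
F = m·Δv/dt = (-1.3000, -3.7000, -1.0000)

F = (-1.3000, -3.7000, -1.0000)
τ = (0.1600, -0.1700, -0.0300)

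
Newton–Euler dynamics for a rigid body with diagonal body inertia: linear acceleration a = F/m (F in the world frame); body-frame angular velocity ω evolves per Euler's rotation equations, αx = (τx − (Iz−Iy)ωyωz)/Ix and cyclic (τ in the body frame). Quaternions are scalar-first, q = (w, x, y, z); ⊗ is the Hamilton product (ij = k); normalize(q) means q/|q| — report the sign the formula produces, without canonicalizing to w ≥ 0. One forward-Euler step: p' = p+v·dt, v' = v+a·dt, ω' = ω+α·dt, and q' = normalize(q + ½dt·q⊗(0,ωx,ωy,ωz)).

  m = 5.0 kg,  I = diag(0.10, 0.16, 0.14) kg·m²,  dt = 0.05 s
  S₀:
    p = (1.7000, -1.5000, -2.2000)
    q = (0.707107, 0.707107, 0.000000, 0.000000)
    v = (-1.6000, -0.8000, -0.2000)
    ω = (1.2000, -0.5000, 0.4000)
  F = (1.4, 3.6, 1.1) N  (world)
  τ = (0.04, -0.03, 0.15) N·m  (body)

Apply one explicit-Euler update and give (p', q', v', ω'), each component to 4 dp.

p + v·dt = (1.6200, -1.5400, -2.2100)
v + (F/m)dt = (-1.5860, -0.7640, -0.1890)
gyro term ω×Iω = (0.0040, -0.0192, -0.0360)
angular accel α = (0.3600, -0.0675, 1.3286)
ω' = ω + α·dt = (1.2180, -0.5034, 0.4664)
q⊗(0,ω) = (-0.8485284, 0.8485284, -0.6363963, -0.0707107)
q' = normalize(q + ½dt·q⊗(0,ω)) = (0.6855, 0.7279, -0.0159, -0.0018)

p' = (1.6200, -1.5400, -2.2100)
q' = (0.6855, 0.7279, -0.0159, -0.0018)
v' = (-1.5860, -0.7640, -0.1890)
ω' = (1.2180, -0.5034, 0.4664)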